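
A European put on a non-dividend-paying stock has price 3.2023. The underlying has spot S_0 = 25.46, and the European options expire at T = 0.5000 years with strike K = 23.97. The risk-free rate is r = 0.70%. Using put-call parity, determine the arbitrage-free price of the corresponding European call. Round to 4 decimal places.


Answer: Call price = 4.7760

Derivation:
Put-call parity: C - P = S_0 * exp(-qT) - K * exp(-rT).
S_0 * exp(-qT) = 25.4600 * 1.00000000 = 25.46000000
K * exp(-rT) = 23.9700 * 0.99650612 = 23.88625165
C = P + S*exp(-qT) - K*exp(-rT)
C = 3.2023 + 25.46000000 - 23.88625165 = 4.7760


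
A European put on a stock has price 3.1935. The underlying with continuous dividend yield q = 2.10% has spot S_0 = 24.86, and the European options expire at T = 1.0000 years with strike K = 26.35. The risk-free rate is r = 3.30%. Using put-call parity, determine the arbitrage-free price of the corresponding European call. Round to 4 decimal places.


Put-call parity: C - P = S_0 * exp(-qT) - K * exp(-rT).
S_0 * exp(-qT) = 24.8600 * 0.97921896 = 24.34338346
K * exp(-rT) = 26.3500 * 0.96753856 = 25.49464105
C = P + S*exp(-qT) - K*exp(-rT)
C = 3.1935 + 24.34338346 - 25.49464105 = 2.0422

Answer: Call price = 2.0422


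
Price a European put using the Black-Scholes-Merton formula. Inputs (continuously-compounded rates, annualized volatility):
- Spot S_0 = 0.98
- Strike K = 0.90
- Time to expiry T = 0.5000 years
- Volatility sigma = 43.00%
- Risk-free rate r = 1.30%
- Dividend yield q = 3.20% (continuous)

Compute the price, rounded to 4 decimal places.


Answer: Price = 0.0806

Derivation:
d1 = (ln(S/K) + (r - q + 0.5*sigma^2) * T) / (sigma * sqrt(T)) = 0.40085656
d2 = d1 - sigma * sqrt(T) = 0.09680064
exp(-rT) = 0.99352108; exp(-qT) = 0.98412732
P = K * exp(-rT) * N(-d2) - S_0 * exp(-qT) * N(-d1)
N(-d1) = 0.34426287; N(-d2) = 0.46144236
P = 0.9000 * 0.99352108 * 0.46144236 - 0.9800 * 0.98412732 * 0.34426287 = 0.0806


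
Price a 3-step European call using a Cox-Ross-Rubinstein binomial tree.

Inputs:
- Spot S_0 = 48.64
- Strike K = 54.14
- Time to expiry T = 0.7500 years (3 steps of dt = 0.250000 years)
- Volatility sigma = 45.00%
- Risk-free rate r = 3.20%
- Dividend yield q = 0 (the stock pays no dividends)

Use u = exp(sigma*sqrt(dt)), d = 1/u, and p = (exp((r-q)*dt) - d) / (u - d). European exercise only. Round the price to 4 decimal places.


Answer: Price = V(0,0) = 6.2528

Derivation:
dt = T/N = 0.250000
u = exp(sigma*sqrt(dt)) = 1.252323; d = 1/u = 0.798516
p = (exp((r-q)*dt) - d) / (u - d) = 0.461685
Discount per step: exp(-r*dt) = 0.992032
Stock lattice S(k, i) with i counting down-moves:
  k=0: S(0,0) = 48.6400
  k=1: S(1,0) = 60.9130; S(1,1) = 38.8398
  k=2: S(2,0) = 76.2827; S(2,1) = 48.6400; S(2,2) = 31.0142
  k=3: S(3,0) = 95.5306; S(3,1) = 60.9130; S(3,2) = 38.8398; S(3,3) = 24.7654
Terminal payoffs V(N, i) = max(S_T - K, 0):
  V(3,0) = 41.390564; V(3,1) = 6.772977; V(3,2) = 0.000000; V(3,3) = 0.000000
Backward induction: V(k, i) = exp(-r*dt) * [p * V(k+1, i) + (1-p) * V(k+1, i+1)].
  V(2,0) = exp(-r*dt) * [p*41.390564 + (1-p)*6.772977] = 22.574097
  V(2,1) = exp(-r*dt) * [p*6.772977 + (1-p)*0.000000] = 3.102069
  V(2,2) = exp(-r*dt) * [p*0.000000 + (1-p)*0.000000] = 0.000000
  V(1,0) = exp(-r*dt) * [p*22.574097 + (1-p)*3.102069] = 11.995671
  V(1,1) = exp(-r*dt) * [p*3.102069 + (1-p)*0.000000] = 1.420768
  V(0,0) = exp(-r*dt) * [p*11.995671 + (1-p)*1.420768] = 6.252824


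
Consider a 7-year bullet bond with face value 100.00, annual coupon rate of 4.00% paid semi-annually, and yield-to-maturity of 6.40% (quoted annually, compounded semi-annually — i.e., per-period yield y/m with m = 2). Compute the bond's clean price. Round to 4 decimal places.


Coupon per period c = face * coupon_rate / m = 2.000000
Periods per year m = 2; per-period yield y/m = 0.032000
Number of cashflows N = 14
Cashflows (t years, CF_t, discount factor 1/(1+y/m)^(m*t), PV):
  t = 0.5000: CF_t = 2.000000, DF = 0.968992, PV = 1.937984
  t = 1.0000: CF_t = 2.000000, DF = 0.938946, PV = 1.877892
  t = 1.5000: CF_t = 2.000000, DF = 0.909831, PV = 1.819663
  t = 2.0000: CF_t = 2.000000, DF = 0.881620, PV = 1.763239
  t = 2.5000: CF_t = 2.000000, DF = 0.854283, PV = 1.708565
  t = 3.0000: CF_t = 2.000000, DF = 0.827793, PV = 1.655586
  t = 3.5000: CF_t = 2.000000, DF = 0.802125, PV = 1.604250
  t = 4.0000: CF_t = 2.000000, DF = 0.777253, PV = 1.554506
  t = 4.5000: CF_t = 2.000000, DF = 0.753152, PV = 1.506304
  t = 5.0000: CF_t = 2.000000, DF = 0.729799, PV = 1.459597
  t = 5.5000: CF_t = 2.000000, DF = 0.707169, PV = 1.414338
  t = 6.0000: CF_t = 2.000000, DF = 0.685241, PV = 1.370483
  t = 6.5000: CF_t = 2.000000, DF = 0.663994, PV = 1.327987
  t = 7.0000: CF_t = 102.000000, DF = 0.643405, PV = 65.627281
Price P = sum_t PV_t = 86.627677

Answer: Price = 86.6277


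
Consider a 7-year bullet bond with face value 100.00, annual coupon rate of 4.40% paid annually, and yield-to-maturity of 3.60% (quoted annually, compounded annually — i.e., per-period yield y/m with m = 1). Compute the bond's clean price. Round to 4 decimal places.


Answer: Price = 104.8734

Derivation:
Coupon per period c = face * coupon_rate / m = 4.400000
Periods per year m = 1; per-period yield y/m = 0.036000
Number of cashflows N = 7
Cashflows (t years, CF_t, discount factor 1/(1+y/m)^(m*t), PV):
  t = 1.0000: CF_t = 4.400000, DF = 0.965251, PV = 4.247104
  t = 2.0000: CF_t = 4.400000, DF = 0.931709, PV = 4.099521
  t = 3.0000: CF_t = 4.400000, DF = 0.899333, PV = 3.957067
  t = 4.0000: CF_t = 4.400000, DF = 0.868082, PV = 3.819563
  t = 5.0000: CF_t = 4.400000, DF = 0.837917, PV = 3.686837
  t = 6.0000: CF_t = 4.400000, DF = 0.808801, PV = 3.558723
  t = 7.0000: CF_t = 104.400000, DF = 0.780696, PV = 81.504617
Price P = sum_t PV_t = 104.873432


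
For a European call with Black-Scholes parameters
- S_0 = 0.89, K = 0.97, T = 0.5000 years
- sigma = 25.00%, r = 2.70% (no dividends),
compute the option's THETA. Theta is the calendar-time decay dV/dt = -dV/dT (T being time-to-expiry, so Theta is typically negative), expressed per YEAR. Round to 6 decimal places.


Answer: Theta = -0.067574

Derivation:
d1 = -0.3221556364; d2 = -0.4989323317
phi(d1) = 0.3787682796; exp(-qT) = 1.0000000000; exp(-rT) = 0.9865907163
Theta = -S*exp(-qT)*phi(d1)*sigma/(2*sqrt(T)) - r*K*exp(-rT)*N(d2) + q*S*exp(-qT)*N(d1)
N(d1) = 0.3736673957; N(d2) = 0.3089135280; sqrt(T) = 0.7071067812
Term 1 = -0.8900 * 1.0000000000 * 0.3787682796 * 0.2500 / (2 * 0.7071067812) = -0.0595920902
Term 2 = -0.0270 * 0.9700 * 0.9865907163 * 0.3089135280 = -0.0079819582
Term 3 = 0 (no dividend yield, q = 0)
Theta = -0.0595920902 + (-0.0079819582) + (0.0000000000) = -0.067574


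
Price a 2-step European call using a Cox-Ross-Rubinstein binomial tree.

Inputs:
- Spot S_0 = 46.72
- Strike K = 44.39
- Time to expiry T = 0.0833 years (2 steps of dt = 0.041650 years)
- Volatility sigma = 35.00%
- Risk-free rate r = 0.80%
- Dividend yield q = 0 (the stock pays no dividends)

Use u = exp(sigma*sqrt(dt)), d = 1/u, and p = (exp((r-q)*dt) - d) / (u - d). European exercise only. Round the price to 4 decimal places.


dt = T/N = 0.041650
u = exp(sigma*sqrt(dt)) = 1.074042; d = 1/u = 0.931062
p = (exp((r-q)*dt) - d) / (u - d) = 0.484481
Discount per step: exp(-r*dt) = 0.999667
Stock lattice S(k, i) with i counting down-moves:
  k=0: S(0,0) = 46.7200
  k=1: S(1,0) = 50.1792; S(1,1) = 43.4992
  k=2: S(2,0) = 53.8946; S(2,1) = 46.7200; S(2,2) = 40.5005
Terminal payoffs V(N, i) = max(S_T - K, 0):
  V(2,0) = 9.504620; V(2,1) = 2.330000; V(2,2) = 0.000000
Backward induction: V(k, i) = exp(-r*dt) * [p * V(k+1, i) + (1-p) * V(k+1, i+1)].
  V(1,0) = exp(-r*dt) * [p*9.504620 + (1-p)*2.330000] = 5.804033
  V(1,1) = exp(-r*dt) * [p*2.330000 + (1-p)*0.000000] = 1.128465
  V(0,0) = exp(-r*dt) * [p*5.804033 + (1-p)*1.128465] = 3.392559

Answer: Price = V(0,0) = 3.3926


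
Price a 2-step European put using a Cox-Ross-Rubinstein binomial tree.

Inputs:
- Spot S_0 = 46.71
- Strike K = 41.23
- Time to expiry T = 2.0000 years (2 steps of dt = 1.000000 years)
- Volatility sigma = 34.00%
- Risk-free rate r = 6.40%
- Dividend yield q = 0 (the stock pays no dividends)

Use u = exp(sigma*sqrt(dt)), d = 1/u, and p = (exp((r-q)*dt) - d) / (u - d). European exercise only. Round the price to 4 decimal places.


Answer: Price = V(0,0) = 3.6934

Derivation:
dt = T/N = 1.000000
u = exp(sigma*sqrt(dt)) = 1.404948; d = 1/u = 0.711770
p = (exp((r-q)*dt) - d) / (u - d) = 0.511157
Discount per step: exp(-r*dt) = 0.938005
Stock lattice S(k, i) with i counting down-moves:
  k=0: S(0,0) = 46.7100
  k=1: S(1,0) = 65.6251; S(1,1) = 33.2468
  k=2: S(2,0) = 92.1998; S(2,1) = 46.7100; S(2,2) = 23.6641
Terminal payoffs V(N, i) = max(K - S_T, 0):
  V(2,0) = 0.000000; V(2,1) = 0.000000; V(2,2) = 17.565920
Backward induction: V(k, i) = exp(-r*dt) * [p * V(k+1, i) + (1-p) * V(k+1, i+1)].
  V(1,0) = exp(-r*dt) * [p*0.000000 + (1-p)*0.000000] = 0.000000
  V(1,1) = exp(-r*dt) * [p*0.000000 + (1-p)*17.565920] = 8.054636
  V(0,0) = exp(-r*dt) * [p*0.000000 + (1-p)*8.054636] = 3.693354


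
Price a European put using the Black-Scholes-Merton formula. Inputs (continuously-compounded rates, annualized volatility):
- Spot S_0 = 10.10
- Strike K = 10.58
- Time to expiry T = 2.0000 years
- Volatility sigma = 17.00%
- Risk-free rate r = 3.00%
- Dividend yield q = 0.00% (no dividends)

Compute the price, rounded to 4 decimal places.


Answer: Price = 0.8933

Derivation:
d1 = (ln(S/K) + (r - q + 0.5*sigma^2) * T) / (sigma * sqrt(T)) = 0.17665190
d2 = d1 - sigma * sqrt(T) = -0.06376440
exp(-rT) = 0.94176453; exp(-qT) = 1.00000000
P = K * exp(-rT) * N(-d2) - S_0 * exp(-qT) * N(-d1)
N(-d1) = 0.42989091; N(-d2) = 0.52542109
P = 10.5800 * 0.94176453 * 0.52542109 - 10.1000 * 1.00000000 * 0.42989091 = 0.8933


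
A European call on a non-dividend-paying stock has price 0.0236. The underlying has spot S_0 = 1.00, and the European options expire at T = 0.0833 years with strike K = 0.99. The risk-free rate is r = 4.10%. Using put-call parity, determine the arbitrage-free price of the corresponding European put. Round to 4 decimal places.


Put-call parity: C - P = S_0 * exp(-qT) - K * exp(-rT).
S_0 * exp(-qT) = 1.0000 * 1.00000000 = 1.00000000
K * exp(-rT) = 0.9900 * 0.99659053 = 0.98662462
P = C - S*exp(-qT) + K*exp(-rT)
P = 0.0236 - 1.00000000 + 0.98662462 = 0.0102

Answer: Put price = 0.0102


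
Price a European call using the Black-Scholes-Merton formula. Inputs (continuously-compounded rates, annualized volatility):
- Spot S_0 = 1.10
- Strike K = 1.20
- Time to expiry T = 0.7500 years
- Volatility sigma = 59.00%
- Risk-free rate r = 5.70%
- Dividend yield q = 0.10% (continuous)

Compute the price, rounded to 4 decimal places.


Answer: Price = 0.2023

Derivation:
d1 = (ln(S/K) + (r - q + 0.5*sigma^2) * T) / (sigma * sqrt(T)) = 0.16738485
d2 = d1 - sigma * sqrt(T) = -0.34357014
exp(-rT) = 0.95815090; exp(-qT) = 0.99925028
C = S_0 * exp(-qT) * N(d1) - K * exp(-rT) * N(d2)
N(d1) = 0.56646638; N(d2) = 0.36558479
C = 1.1000 * 0.99925028 * 0.56646638 - 1.2000 * 0.95815090 * 0.36558479 = 0.2023


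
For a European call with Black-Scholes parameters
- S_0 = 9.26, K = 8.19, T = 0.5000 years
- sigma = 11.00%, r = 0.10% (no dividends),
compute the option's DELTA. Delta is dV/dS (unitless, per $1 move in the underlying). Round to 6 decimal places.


d1 = 1.6239690853; d2 = 1.5461873394
phi(d1) = 0.1067168378; exp(-qT) = 1.0000000000; exp(-rT) = 0.9995001250
N(d1) = 0.9478087967
Delta = exp(-qT) * N(d1) = 1.0000000000 * 0.9478087967 = 0.947809

Answer: Delta = 0.947809


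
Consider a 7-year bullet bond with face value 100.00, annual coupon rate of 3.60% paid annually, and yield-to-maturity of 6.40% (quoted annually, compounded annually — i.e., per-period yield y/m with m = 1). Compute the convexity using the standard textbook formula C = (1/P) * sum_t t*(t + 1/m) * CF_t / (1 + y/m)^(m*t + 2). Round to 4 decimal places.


Answer: Convexity = 42.3889

Derivation:
Coupon per period c = face * coupon_rate / m = 3.600000
Periods per year m = 1; per-period yield y/m = 0.064000
Number of cashflows N = 7
Cashflows (t years, CF_t, discount factor 1/(1+y/m)^(m*t), PV):
  t = 1.0000: CF_t = 3.600000, DF = 0.939850, PV = 3.383459
  t = 2.0000: CF_t = 3.600000, DF = 0.883317, PV = 3.179942
  t = 3.0000: CF_t = 3.600000, DF = 0.830185, PV = 2.988668
  t = 4.0000: CF_t = 3.600000, DF = 0.780249, PV = 2.808898
  t = 5.0000: CF_t = 3.600000, DF = 0.733317, PV = 2.639942
  t = 6.0000: CF_t = 3.600000, DF = 0.689208, PV = 2.481148
  t = 7.0000: CF_t = 103.600000, DF = 0.647752, PV = 67.107083
Price P = sum_t PV_t = 84.589140
Convexity numerator sum_t t*(t + 1/m) * CF_t / (1+y/m)^(m*t + 2):
  t = 1.0000: term = 5.977335
  t = 2.0000: term = 16.853389
  t = 3.0000: term = 31.679302
  t = 4.0000: term = 49.622967
  t = 5.0000: term = 69.957191
  t = 6.0000: term = 92.048935
  t = 7.0000: term = 3319.503499
Convexity = (1/P) * sum = 3585.642618 / 84.589140 = 42.388924


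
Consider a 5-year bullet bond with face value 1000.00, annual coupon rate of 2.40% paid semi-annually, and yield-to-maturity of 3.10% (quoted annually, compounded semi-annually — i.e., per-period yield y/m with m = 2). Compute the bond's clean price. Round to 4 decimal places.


Answer: Price = 967.8077

Derivation:
Coupon per period c = face * coupon_rate / m = 12.000000
Periods per year m = 2; per-period yield y/m = 0.015500
Number of cashflows N = 10
Cashflows (t years, CF_t, discount factor 1/(1+y/m)^(m*t), PV):
  t = 0.5000: CF_t = 12.000000, DF = 0.984737, PV = 11.816839
  t = 1.0000: CF_t = 12.000000, DF = 0.969706, PV = 11.636474
  t = 1.5000: CF_t = 12.000000, DF = 0.954905, PV = 11.458861
  t = 2.0000: CF_t = 12.000000, DF = 0.940330, PV = 11.283960
  t = 2.5000: CF_t = 12.000000, DF = 0.925977, PV = 11.111728
  t = 3.0000: CF_t = 12.000000, DF = 0.911844, PV = 10.942125
  t = 3.5000: CF_t = 12.000000, DF = 0.897926, PV = 10.775111
  t = 4.0000: CF_t = 12.000000, DF = 0.884220, PV = 10.610646
  t = 4.5000: CF_t = 12.000000, DF = 0.870724, PV = 10.448691
  t = 5.0000: CF_t = 1012.000000, DF = 0.857434, PV = 867.723252
Price P = sum_t PV_t = 967.807687


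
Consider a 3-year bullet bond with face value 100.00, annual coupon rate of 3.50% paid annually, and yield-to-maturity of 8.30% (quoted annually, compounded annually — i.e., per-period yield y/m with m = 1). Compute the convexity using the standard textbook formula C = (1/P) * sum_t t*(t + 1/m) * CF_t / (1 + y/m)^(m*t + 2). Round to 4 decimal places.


Coupon per period c = face * coupon_rate / m = 3.500000
Periods per year m = 1; per-period yield y/m = 0.083000
Number of cashflows N = 3
Cashflows (t years, CF_t, discount factor 1/(1+y/m)^(m*t), PV):
  t = 1.0000: CF_t = 3.500000, DF = 0.923361, PV = 3.231764
  t = 2.0000: CF_t = 3.500000, DF = 0.852596, PV = 2.984085
  t = 3.0000: CF_t = 103.500000, DF = 0.787254, PV = 81.480743
Price P = sum_t PV_t = 87.696591
Convexity numerator sum_t t*(t + 1/m) * CF_t / (1+y/m)^(m*t + 2):
  t = 1.0000: term = 5.510775
  t = 2.0000: term = 15.265304
  t = 3.0000: term = 833.641474
Convexity = (1/P) * sum = 854.417553 / 87.696591 = 9.742882

Answer: Convexity = 9.7429


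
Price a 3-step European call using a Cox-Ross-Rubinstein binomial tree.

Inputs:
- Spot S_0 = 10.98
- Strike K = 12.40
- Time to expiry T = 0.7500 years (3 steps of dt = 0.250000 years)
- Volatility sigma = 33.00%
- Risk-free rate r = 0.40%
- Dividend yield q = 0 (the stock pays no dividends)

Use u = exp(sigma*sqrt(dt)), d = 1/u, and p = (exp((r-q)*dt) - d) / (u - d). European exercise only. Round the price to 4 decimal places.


dt = T/N = 0.250000
u = exp(sigma*sqrt(dt)) = 1.179393; d = 1/u = 0.847894
p = (exp((r-q)*dt) - d) / (u - d) = 0.461861
Discount per step: exp(-r*dt) = 0.999000
Stock lattice S(k, i) with i counting down-moves:
  k=0: S(0,0) = 10.9800
  k=1: S(1,0) = 12.9497; S(1,1) = 9.3099
  k=2: S(2,0) = 15.2728; S(2,1) = 10.9800; S(2,2) = 7.8938
  k=3: S(3,0) = 18.0127; S(3,1) = 12.9497; S(3,2) = 9.3099; S(3,3) = 6.6931
Terminal payoffs V(N, i) = max(S_T - K, 0):
  V(3,0) = 5.612671; V(3,1) = 0.549736; V(3,2) = 0.000000; V(3,3) = 0.000000
Backward induction: V(k, i) = exp(-r*dt) * [p * V(k+1, i) + (1-p) * V(k+1, i+1)].
  V(2,0) = exp(-r*dt) * [p*5.612671 + (1-p)*0.549736] = 2.885224
  V(2,1) = exp(-r*dt) * [p*0.549736 + (1-p)*0.000000] = 0.253648
  V(2,2) = exp(-r*dt) * [p*0.000000 + (1-p)*0.000000] = 0.000000
  V(1,0) = exp(-r*dt) * [p*2.885224 + (1-p)*0.253648] = 1.467603
  V(1,1) = exp(-r*dt) * [p*0.253648 + (1-p)*0.000000] = 0.117033
  V(0,0) = exp(-r*dt) * [p*1.467603 + (1-p)*0.117033] = 0.740069

Answer: Price = V(0,0) = 0.7401


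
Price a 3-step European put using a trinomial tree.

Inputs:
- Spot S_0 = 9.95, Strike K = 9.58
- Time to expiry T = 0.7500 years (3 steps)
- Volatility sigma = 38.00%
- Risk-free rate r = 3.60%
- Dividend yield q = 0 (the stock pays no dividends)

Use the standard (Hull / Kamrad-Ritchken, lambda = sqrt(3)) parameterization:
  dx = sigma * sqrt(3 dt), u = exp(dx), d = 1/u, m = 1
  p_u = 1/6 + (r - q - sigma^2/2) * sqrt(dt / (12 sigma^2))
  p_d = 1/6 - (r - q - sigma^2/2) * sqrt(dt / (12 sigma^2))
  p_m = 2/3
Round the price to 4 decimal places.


Answer: Price = V(0,0) = 0.9160

Derivation:
dt = T/N = 0.250000; dx = sigma*sqrt(3*dt) = 0.329090
u = exp(dx) = 1.389702; d = 1/u = 0.719579
p_u = 0.152917, p_m = 0.666667, p_d = 0.180417
Discount per step: exp(-r*dt) = 0.991040
Stock lattice S(k, j) with j the centered position index:
  k=0: S(0,+0) = 9.9500
  k=1: S(1,-1) = 7.1598; S(1,+0) = 9.9500; S(1,+1) = 13.8275
  k=2: S(2,-2) = 5.1520; S(2,-1) = 7.1598; S(2,+0) = 9.9500; S(2,+1) = 13.8275; S(2,+2) = 19.2162
  k=3: S(3,-3) = 3.7073; S(3,-2) = 5.1520; S(3,-1) = 7.1598; S(3,+0) = 9.9500; S(3,+1) = 13.8275; S(3,+2) = 19.2162; S(3,+3) = 26.7048
Terminal payoffs V(N, j) = max(K - S_T, 0):
  V(3,-3) = 5.872701; V(3,-2) = 4.427957; V(3,-1) = 2.420194; V(3,+0) = 0.000000; V(3,+1) = 0.000000; V(3,+2) = 0.000000; V(3,+3) = 0.000000
Backward induction: V(k, j) = exp(-r*dt) * [p_u * V(k+1, j+1) + p_m * V(k+1, j) + p_d * V(k+1, j-1)]
  V(2,-2) = exp(-r*dt) * [p_u*2.420194 + p_m*4.427957 + p_d*5.872701] = 4.342336
  V(2,-1) = exp(-r*dt) * [p_u*0.000000 + p_m*2.420194 + p_d*4.427957] = 2.390727
  V(2,+0) = exp(-r*dt) * [p_u*0.000000 + p_m*0.000000 + p_d*2.420194] = 0.432731
  V(2,+1) = exp(-r*dt) * [p_u*0.000000 + p_m*0.000000 + p_d*0.000000] = 0.000000
  V(2,+2) = exp(-r*dt) * [p_u*0.000000 + p_m*0.000000 + p_d*0.000000] = 0.000000
  V(1,-1) = exp(-r*dt) * [p_u*0.432731 + p_m*2.390727 + p_d*4.342336] = 2.421527
  V(1,+0) = exp(-r*dt) * [p_u*0.000000 + p_m*0.432731 + p_d*2.390727] = 0.713365
  V(1,+1) = exp(-r*dt) * [p_u*0.000000 + p_m*0.000000 + p_d*0.432731] = 0.077372
  V(0,+0) = exp(-r*dt) * [p_u*0.077372 + p_m*0.713365 + p_d*2.421527] = 0.916011


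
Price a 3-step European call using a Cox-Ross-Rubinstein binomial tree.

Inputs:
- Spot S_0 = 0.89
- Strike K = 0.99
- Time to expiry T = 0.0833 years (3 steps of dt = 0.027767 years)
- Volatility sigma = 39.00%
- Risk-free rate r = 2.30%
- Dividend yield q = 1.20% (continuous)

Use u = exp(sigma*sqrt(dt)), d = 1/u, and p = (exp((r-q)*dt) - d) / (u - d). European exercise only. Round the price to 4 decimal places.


Answer: Price = V(0,0) = 0.0105

Derivation:
dt = T/N = 0.027767
u = exp(sigma*sqrt(dt)) = 1.067145; d = 1/u = 0.937080
p = (exp((r-q)*dt) - d) / (u - d) = 0.486108
Discount per step: exp(-r*dt) = 0.999362
Stock lattice S(k, i) with i counting down-moves:
  k=0: S(0,0) = 0.8900
  k=1: S(1,0) = 0.9498; S(1,1) = 0.8340
  k=2: S(2,0) = 1.0135; S(2,1) = 0.8900; S(2,2) = 0.7815
  k=3: S(3,0) = 1.0816; S(3,1) = 0.9498; S(3,2) = 0.8340; S(3,3) = 0.7324
Terminal payoffs V(N, i) = max(S_T - K, 0):
  V(3,0) = 0.091585; V(3,1) = 0.000000; V(3,2) = 0.000000; V(3,3) = 0.000000
Backward induction: V(k, i) = exp(-r*dt) * [p * V(k+1, i) + (1-p) * V(k+1, i+1)].
  V(2,0) = exp(-r*dt) * [p*0.091585 + (1-p)*0.000000] = 0.044492
  V(2,1) = exp(-r*dt) * [p*0.000000 + (1-p)*0.000000] = 0.000000
  V(2,2) = exp(-r*dt) * [p*0.000000 + (1-p)*0.000000] = 0.000000
  V(1,0) = exp(-r*dt) * [p*0.044492 + (1-p)*0.000000] = 0.021614
  V(1,1) = exp(-r*dt) * [p*0.000000 + (1-p)*0.000000] = 0.000000
  V(0,0) = exp(-r*dt) * [p*0.021614 + (1-p)*0.000000] = 0.010500


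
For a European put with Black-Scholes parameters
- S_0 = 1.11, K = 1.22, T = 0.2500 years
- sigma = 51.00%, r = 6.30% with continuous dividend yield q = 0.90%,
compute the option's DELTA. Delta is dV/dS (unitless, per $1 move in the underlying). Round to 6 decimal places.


Answer: Delta = -0.574096

Derivation:
d1 = -0.1901111507; d2 = -0.4451111507
phi(d1) = 0.3917976944; exp(-qT) = 0.9977525294; exp(-rT) = 0.9843733826
N(-d1) = 0.5753889838
Delta = -exp(-qT) * N(-d1) = -0.9977525294 * 0.5753889838 = -0.574096


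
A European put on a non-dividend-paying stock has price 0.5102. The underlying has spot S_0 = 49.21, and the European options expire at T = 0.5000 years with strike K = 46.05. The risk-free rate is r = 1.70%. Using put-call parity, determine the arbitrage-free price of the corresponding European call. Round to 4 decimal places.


Put-call parity: C - P = S_0 * exp(-qT) - K * exp(-rT).
S_0 * exp(-qT) = 49.2100 * 1.00000000 = 49.21000000
K * exp(-rT) = 46.0500 * 0.99153602 = 45.66023385
C = P + S*exp(-qT) - K*exp(-rT)
C = 0.5102 + 49.21000000 - 45.66023385 = 4.0600

Answer: Call price = 4.0600


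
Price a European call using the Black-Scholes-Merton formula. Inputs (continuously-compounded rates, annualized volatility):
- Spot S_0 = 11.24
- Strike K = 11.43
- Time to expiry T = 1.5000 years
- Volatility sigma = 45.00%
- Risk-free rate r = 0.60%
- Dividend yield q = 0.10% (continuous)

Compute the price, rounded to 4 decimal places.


d1 = (ln(S/K) + (r - q + 0.5*sigma^2) * T) / (sigma * sqrt(T)) = 0.25876113
d2 = d1 - sigma * sqrt(T) = -0.29237406
exp(-rT) = 0.99104038; exp(-qT) = 0.99850112
C = S_0 * exp(-qT) * N(d1) - K * exp(-rT) * N(d2)
N(d1) = 0.60209023; N(d2) = 0.38500032
C = 11.2400 * 0.99850112 * 0.60209023 - 11.4300 * 0.99104038 * 0.38500032 = 2.3962

Answer: Price = 2.3962


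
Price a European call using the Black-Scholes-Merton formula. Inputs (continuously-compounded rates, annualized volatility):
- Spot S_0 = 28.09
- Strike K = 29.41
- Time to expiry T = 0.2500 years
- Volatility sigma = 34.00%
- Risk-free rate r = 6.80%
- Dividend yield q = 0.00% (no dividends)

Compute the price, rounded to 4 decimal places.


Answer: Price = 1.5464

Derivation:
d1 = (ln(S/K) + (r - q + 0.5*sigma^2) * T) / (sigma * sqrt(T)) = -0.08512418
d2 = d1 - sigma * sqrt(T) = -0.25512418
exp(-rT) = 0.98314368; exp(-qT) = 1.00000000
C = S_0 * exp(-qT) * N(d1) - K * exp(-rT) * N(d2)
N(d1) = 0.46608133; N(d2) = 0.39931359
C = 28.0900 * 1.00000000 * 0.46608133 - 29.4100 * 0.98314368 * 0.39931359 = 1.5464


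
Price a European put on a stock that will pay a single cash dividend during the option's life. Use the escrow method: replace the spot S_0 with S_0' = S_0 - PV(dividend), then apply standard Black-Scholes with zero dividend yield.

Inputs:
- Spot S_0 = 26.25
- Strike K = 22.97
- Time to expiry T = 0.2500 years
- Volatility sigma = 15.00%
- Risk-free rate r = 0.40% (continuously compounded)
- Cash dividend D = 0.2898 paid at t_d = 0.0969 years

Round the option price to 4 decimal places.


Answer: Price = 0.0382

Derivation:
PV(D) = D * exp(-r * t_d) = 0.2898 * 0.99961248 = 0.28968770
S_0' = S_0 - PV(D) = 26.2500 - 0.28968770 = 25.96031230
d1 = (ln(S_0'/K) + (r + sigma^2/2)*T) / (sigma*sqrt(T)) = 1.68256540
d2 = d1 - sigma*sqrt(T) = 1.60756540
exp(-rT) = 0.99900050
N(-d1) = 0.04622963; N(-d2) = 0.05396520
P = K * exp(-rT) * N(-d2) - S_0' * N(-d1) = 22.9700 * 0.99900050 * 0.05396520 - 25.96031230 * 0.04622963 = 0.0382


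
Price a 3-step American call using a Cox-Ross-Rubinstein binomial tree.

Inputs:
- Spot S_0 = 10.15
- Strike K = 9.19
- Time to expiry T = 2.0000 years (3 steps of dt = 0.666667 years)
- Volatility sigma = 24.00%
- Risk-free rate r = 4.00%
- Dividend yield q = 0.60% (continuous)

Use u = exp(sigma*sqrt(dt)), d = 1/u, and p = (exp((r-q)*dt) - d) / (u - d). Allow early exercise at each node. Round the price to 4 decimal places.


Answer: Price = V(0,0) = 2.2203

Derivation:
dt = T/N = 0.666667
u = exp(sigma*sqrt(dt)) = 1.216477; d = 1/u = 0.822046
p = (exp((r-q)*dt) - d) / (u - d) = 0.509289
Discount per step: exp(-r*dt) = 0.973686
Stock lattice S(k, i) with i counting down-moves:
  k=0: S(0,0) = 10.1500
  k=1: S(1,0) = 12.3472; S(1,1) = 8.3438
  k=2: S(2,0) = 15.0201; S(2,1) = 10.1500; S(2,2) = 6.8590
  k=3: S(3,0) = 18.2717; S(3,1) = 12.3472; S(3,2) = 8.3438; S(3,3) = 5.6384
Terminal payoffs V(N, i) = max(S_T - K, 0):
  V(3,0) = 9.081660; V(3,1) = 3.157244; V(3,2) = 0.000000; V(3,3) = 0.000000
Backward induction: V(k, i) = exp(-r*dt) * [p * V(k+1, i) + (1-p) * V(k+1, i+1)]; then take max(V_cont, immediate exercise) for American.
  V(2,0) = exp(-r*dt) * [p*9.081660 + (1-p)*3.157244] = 6.012009; exercise = 5.830141; V(2,0) = max -> 6.012009
  V(2,1) = exp(-r*dt) * [p*3.157244 + (1-p)*0.000000] = 1.565639; exercise = 0.960000; V(2,1) = max -> 1.565639
  V(2,2) = exp(-r*dt) * [p*0.000000 + (1-p)*0.000000] = 0.000000; exercise = 0.000000; V(2,2) = max -> 0.000000
  V(1,0) = exp(-r*dt) * [p*6.012009 + (1-p)*1.565639] = 3.729340; exercise = 3.157244; V(1,0) = max -> 3.729340
  V(1,1) = exp(-r*dt) * [p*1.565639 + (1-p)*0.000000] = 0.776381; exercise = 0.000000; V(1,1) = max -> 0.776381
  V(0,0) = exp(-r*dt) * [p*3.729340 + (1-p)*0.776381] = 2.220287; exercise = 0.960000; V(0,0) = max -> 2.220287


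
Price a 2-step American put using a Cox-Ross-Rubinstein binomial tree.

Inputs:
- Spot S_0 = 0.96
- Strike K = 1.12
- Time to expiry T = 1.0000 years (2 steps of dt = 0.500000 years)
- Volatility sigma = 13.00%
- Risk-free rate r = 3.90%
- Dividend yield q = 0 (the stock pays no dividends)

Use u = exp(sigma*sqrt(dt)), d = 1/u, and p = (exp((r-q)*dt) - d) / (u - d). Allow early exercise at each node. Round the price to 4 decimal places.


dt = T/N = 0.500000
u = exp(sigma*sqrt(dt)) = 1.096281; d = 1/u = 0.912175
p = (exp((r-q)*dt) - d) / (u - d) = 0.583991
Discount per step: exp(-r*dt) = 0.980689
Stock lattice S(k, i) with i counting down-moves:
  k=0: S(0,0) = 0.9600
  k=1: S(1,0) = 1.0524; S(1,1) = 0.8757
  k=2: S(2,0) = 1.1538; S(2,1) = 0.9600; S(2,2) = 0.7988
Terminal payoffs V(N, i) = max(K - S_T, 0):
  V(2,0) = 0.000000; V(2,1) = 0.160000; V(2,2) = 0.321220
Backward induction: V(k, i) = exp(-r*dt) * [p * V(k+1, i) + (1-p) * V(k+1, i+1)]; then take max(V_cont, immediate exercise) for American.
  V(1,0) = exp(-r*dt) * [p*0.000000 + (1-p)*0.160000] = 0.065276; exercise = 0.067570; V(1,0) = max -> 0.067570
  V(1,1) = exp(-r*dt) * [p*0.160000 + (1-p)*0.321220] = 0.222684; exercise = 0.244312; V(1,1) = max -> 0.244312
  V(0,0) = exp(-r*dt) * [p*0.067570 + (1-p)*0.244312] = 0.138372; exercise = 0.160000; V(0,0) = max -> 0.160000

Answer: Price = V(0,0) = 0.1600


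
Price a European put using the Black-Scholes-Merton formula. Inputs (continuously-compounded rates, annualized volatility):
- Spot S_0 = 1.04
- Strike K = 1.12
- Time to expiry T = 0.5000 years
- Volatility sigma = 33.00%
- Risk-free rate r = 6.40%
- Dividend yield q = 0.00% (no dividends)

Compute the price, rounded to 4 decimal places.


Answer: Price = 0.1226

Derivation:
d1 = (ln(S/K) + (r - q + 0.5*sigma^2) * T) / (sigma * sqrt(T)) = -0.06378091
d2 = d1 - sigma * sqrt(T) = -0.29712615
exp(-rT) = 0.96850658; exp(-qT) = 1.00000000
P = K * exp(-rT) * N(-d2) - S_0 * exp(-qT) * N(-d1)
N(-d1) = 0.52542766; N(-d2) = 0.61681490
P = 1.1200 * 0.96850658 * 0.61681490 - 1.0400 * 1.00000000 * 0.52542766 = 0.1226


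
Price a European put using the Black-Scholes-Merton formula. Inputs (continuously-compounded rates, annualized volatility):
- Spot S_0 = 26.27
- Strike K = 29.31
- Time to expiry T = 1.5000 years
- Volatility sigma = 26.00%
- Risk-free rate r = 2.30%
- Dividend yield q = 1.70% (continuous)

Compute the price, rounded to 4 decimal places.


d1 = (ln(S/K) + (r - q + 0.5*sigma^2) * T) / (sigma * sqrt(T)) = -0.15639411
d2 = d1 - sigma * sqrt(T) = -0.47482778
exp(-rT) = 0.96608834; exp(-qT) = 0.97482238
P = K * exp(-rT) * N(-d2) - S_0 * exp(-qT) * N(-d1)
N(-d1) = 0.56213881; N(-d2) = 0.68254513
P = 29.3100 * 0.96608834 * 0.68254513 - 26.2700 * 0.97482238 * 0.56213881 = 4.9314

Answer: Price = 4.9314


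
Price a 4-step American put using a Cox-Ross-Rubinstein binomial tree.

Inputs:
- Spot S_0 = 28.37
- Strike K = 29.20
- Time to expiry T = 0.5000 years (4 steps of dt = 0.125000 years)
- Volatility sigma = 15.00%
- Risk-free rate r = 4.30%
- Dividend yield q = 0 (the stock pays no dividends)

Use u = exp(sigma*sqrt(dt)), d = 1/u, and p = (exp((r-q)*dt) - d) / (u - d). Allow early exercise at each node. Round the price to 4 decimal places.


dt = T/N = 0.125000
u = exp(sigma*sqrt(dt)) = 1.054464; d = 1/u = 0.948349
p = (exp((r-q)*dt) - d) / (u - d) = 0.537533
Discount per step: exp(-r*dt) = 0.994639
Stock lattice S(k, i) with i counting down-moves:
  k=0: S(0,0) = 28.3700
  k=1: S(1,0) = 29.9152; S(1,1) = 26.9047
  k=2: S(2,0) = 31.5445; S(2,1) = 28.3700; S(2,2) = 25.5150
  k=3: S(3,0) = 33.2625; S(3,1) = 29.9152; S(3,2) = 26.9047; S(3,3) = 24.1971
  k=4: S(4,0) = 35.0741; S(4,1) = 31.5445; S(4,2) = 28.3700; S(4,3) = 25.5150; S(4,4) = 22.9473
Terminal payoffs V(N, i) = max(K - S_T, 0):
  V(4,0) = 0.000000; V(4,1) = 0.000000; V(4,2) = 0.830000; V(4,3) = 3.685007; V(4,4) = 6.252702
Backward induction: V(k, i) = exp(-r*dt) * [p * V(k+1, i) + (1-p) * V(k+1, i+1)]; then take max(V_cont, immediate exercise) for American.
  V(3,0) = exp(-r*dt) * [p*0.000000 + (1-p)*0.000000] = 0.000000; exercise = 0.000000; V(3,0) = max -> 0.000000
  V(3,1) = exp(-r*dt) * [p*0.000000 + (1-p)*0.830000] = 0.381790; exercise = 0.000000; V(3,1) = max -> 0.381790
  V(3,2) = exp(-r*dt) * [p*0.830000 + (1-p)*3.685007] = 2.138818; exercise = 2.295347; V(3,2) = max -> 2.295347
  V(3,3) = exp(-r*dt) * [p*3.685007 + (1-p)*6.252702] = 4.846361; exercise = 5.002890; V(3,3) = max -> 5.002890
  V(2,0) = exp(-r*dt) * [p*0.000000 + (1-p)*0.381790] = 0.175618; exercise = 0.000000; V(2,0) = max -> 0.175618
  V(2,1) = exp(-r*dt) * [p*0.381790 + (1-p)*2.295347] = 1.259955; exercise = 0.830000; V(2,1) = max -> 1.259955
  V(2,2) = exp(-r*dt) * [p*2.295347 + (1-p)*5.002890] = 3.528478; exercise = 3.685007; V(2,2) = max -> 3.685007
  V(1,0) = exp(-r*dt) * [p*0.175618 + (1-p)*1.259955] = 0.673458; exercise = 0.000000; V(1,0) = max -> 0.673458
  V(1,1) = exp(-r*dt) * [p*1.259955 + (1-p)*3.685007] = 2.368695; exercise = 2.295347; V(1,1) = max -> 2.368695
  V(0,0) = exp(-r*dt) * [p*0.673458 + (1-p)*2.368695] = 1.449636; exercise = 0.830000; V(0,0) = max -> 1.449636

Answer: Price = V(0,0) = 1.4496


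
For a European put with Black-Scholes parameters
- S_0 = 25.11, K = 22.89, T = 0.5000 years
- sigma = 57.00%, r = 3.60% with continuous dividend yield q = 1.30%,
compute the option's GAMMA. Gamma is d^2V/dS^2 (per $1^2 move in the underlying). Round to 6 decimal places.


Answer: Gamma = 0.035236

Derivation:
d1 = 0.4597212292; d2 = 0.0566703639
phi(d1) = 0.3589363022; exp(-qT) = 0.9935210793; exp(-rT) = 0.9821610324
Gamma = exp(-qT) * phi(d1) / (S * sigma * sqrt(T)) = 0.9935210793 * 0.3589363022 / (25.1100 * 0.5700 * 0.7071067812) = 0.035236


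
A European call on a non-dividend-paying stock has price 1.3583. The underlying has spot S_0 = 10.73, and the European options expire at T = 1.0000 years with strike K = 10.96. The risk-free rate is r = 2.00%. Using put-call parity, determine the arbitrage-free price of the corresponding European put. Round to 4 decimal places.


Put-call parity: C - P = S_0 * exp(-qT) - K * exp(-rT).
S_0 * exp(-qT) = 10.7300 * 1.00000000 = 10.73000000
K * exp(-rT) = 10.9600 * 0.98019867 = 10.74297746
P = C - S*exp(-qT) + K*exp(-rT)
P = 1.3583 - 10.73000000 + 10.74297746 = 1.3713

Answer: Put price = 1.3713


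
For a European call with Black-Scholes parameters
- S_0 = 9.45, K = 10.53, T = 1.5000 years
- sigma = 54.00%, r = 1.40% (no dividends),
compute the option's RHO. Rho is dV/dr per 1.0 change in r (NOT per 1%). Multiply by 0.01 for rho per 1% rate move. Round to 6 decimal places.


d1 = 0.1988114974; d2 = -0.4625507332
phi(d1) = 0.3911353798; exp(-qT) = 1.0000000000; exp(-rT) = 0.9792189646
N(d2) = 0.3218432147
Rho = K*T*exp(-rT)*N(d2) = 10.5300 * 1.5000 * 0.9792189646 * 0.3218432147 = 4.977873

Answer: Rho = 4.977873


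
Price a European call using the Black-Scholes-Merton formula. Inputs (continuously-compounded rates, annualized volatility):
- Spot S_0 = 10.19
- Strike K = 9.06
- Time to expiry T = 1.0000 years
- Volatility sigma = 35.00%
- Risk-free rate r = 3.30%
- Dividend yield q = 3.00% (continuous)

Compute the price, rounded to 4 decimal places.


d1 = (ln(S/K) + (r - q + 0.5*sigma^2) * T) / (sigma * sqrt(T)) = 0.51939351
d2 = d1 - sigma * sqrt(T) = 0.16939351
exp(-rT) = 0.96753856; exp(-qT) = 0.97044553
C = S_0 * exp(-qT) * N(d1) - K * exp(-rT) * N(d2)
N(d1) = 0.69825682; N(d2) = 0.56725643
C = 10.1900 * 0.97044553 * 0.69825682 - 9.0600 * 0.96753856 * 0.56725643 = 1.9324

Answer: Price = 1.9324


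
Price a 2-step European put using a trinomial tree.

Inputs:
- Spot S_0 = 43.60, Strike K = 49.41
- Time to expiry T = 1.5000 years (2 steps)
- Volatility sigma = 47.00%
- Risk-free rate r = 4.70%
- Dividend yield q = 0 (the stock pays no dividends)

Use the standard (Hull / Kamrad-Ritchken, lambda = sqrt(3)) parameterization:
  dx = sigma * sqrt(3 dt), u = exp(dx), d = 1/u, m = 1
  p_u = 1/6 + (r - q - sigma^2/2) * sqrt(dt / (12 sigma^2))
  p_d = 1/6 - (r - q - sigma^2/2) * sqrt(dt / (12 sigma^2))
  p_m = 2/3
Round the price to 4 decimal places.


dt = T/N = 0.750000; dx = sigma*sqrt(3*dt) = 0.705000
u = exp(dx) = 2.023847; d = 1/u = 0.494109
p_u = 0.132917, p_m = 0.666667, p_d = 0.200417
Discount per step: exp(-r*dt) = 0.965364
Stock lattice S(k, j) with j the centered position index:
  k=0: S(0,+0) = 43.6000
  k=1: S(1,-1) = 21.5431; S(1,+0) = 43.6000; S(1,+1) = 88.2397
  k=2: S(2,-2) = 10.6446; S(2,-1) = 21.5431; S(2,+0) = 43.6000; S(2,+1) = 88.2397; S(2,+2) = 178.5837
Terminal payoffs V(N, j) = max(K - S_T, 0):
  V(2,-2) = 38.765353; V(2,-1) = 27.866866; V(2,+0) = 5.810000; V(2,+1) = 0.000000; V(2,+2) = 0.000000
Backward induction: V(k, j) = exp(-r*dt) * [p_u * V(k+1, j+1) + p_m * V(k+1, j) + p_d * V(k+1, j-1)]
  V(1,-1) = exp(-r*dt) * [p_u*5.810000 + p_m*27.866866 + p_d*38.765353] = 26.180074
  V(1,+0) = exp(-r*dt) * [p_u*0.000000 + p_m*5.810000 + p_d*27.866866] = 9.130720
  V(1,+1) = exp(-r*dt) * [p_u*0.000000 + p_m*0.000000 + p_d*5.810000] = 1.124090
  V(0,+0) = exp(-r*dt) * [p_u*1.124090 + p_m*9.130720 + p_d*26.180074] = 11.085739

Answer: Price = V(0,0) = 11.0857


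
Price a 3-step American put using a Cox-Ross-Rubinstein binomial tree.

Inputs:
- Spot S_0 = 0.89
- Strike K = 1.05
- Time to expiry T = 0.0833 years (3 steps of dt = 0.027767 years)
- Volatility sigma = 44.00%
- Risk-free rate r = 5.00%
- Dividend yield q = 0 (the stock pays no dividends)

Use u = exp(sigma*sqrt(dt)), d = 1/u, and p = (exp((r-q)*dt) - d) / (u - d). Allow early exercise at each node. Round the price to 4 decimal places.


dt = T/N = 0.027767
u = exp(sigma*sqrt(dt)) = 1.076073; d = 1/u = 0.929305
p = (exp((r-q)*dt) - d) / (u - d) = 0.491144
Discount per step: exp(-r*dt) = 0.998613
Stock lattice S(k, i) with i counting down-moves:
  k=0: S(0,0) = 0.8900
  k=1: S(1,0) = 0.9577; S(1,1) = 0.8271
  k=2: S(2,0) = 1.0306; S(2,1) = 0.8900; S(2,2) = 0.7686
  k=3: S(3,0) = 1.1090; S(3,1) = 0.9577; S(3,2) = 0.8271; S(3,3) = 0.7143
Terminal payoffs V(N, i) = max(K - S_T, 0):
  V(3,0) = 0.000000; V(3,1) = 0.092295; V(3,2) = 0.222919; V(3,3) = 0.335727
Backward induction: V(k, i) = exp(-r*dt) * [p * V(k+1, i) + (1-p) * V(k+1, i+1)]; then take max(V_cont, immediate exercise) for American.
  V(2,0) = exp(-r*dt) * [p*0.000000 + (1-p)*0.092295] = 0.046900; exercise = 0.019439; V(2,0) = max -> 0.046900
  V(2,1) = exp(-r*dt) * [p*0.092295 + (1-p)*0.222919] = 0.158543; exercise = 0.160000; V(2,1) = max -> 0.160000
  V(2,2) = exp(-r*dt) * [p*0.222919 + (1-p)*0.335727] = 0.279933; exercise = 0.281390; V(2,2) = max -> 0.281390
  V(1,0) = exp(-r*dt) * [p*0.046900 + (1-p)*0.160000] = 0.104306; exercise = 0.092295; V(1,0) = max -> 0.104306
  V(1,1) = exp(-r*dt) * [p*0.160000 + (1-p)*0.281390] = 0.221462; exercise = 0.222919; V(1,1) = max -> 0.222919
  V(0,0) = exp(-r*dt) * [p*0.104306 + (1-p)*0.222919] = 0.164435; exercise = 0.160000; V(0,0) = max -> 0.164435

Answer: Price = V(0,0) = 0.1644


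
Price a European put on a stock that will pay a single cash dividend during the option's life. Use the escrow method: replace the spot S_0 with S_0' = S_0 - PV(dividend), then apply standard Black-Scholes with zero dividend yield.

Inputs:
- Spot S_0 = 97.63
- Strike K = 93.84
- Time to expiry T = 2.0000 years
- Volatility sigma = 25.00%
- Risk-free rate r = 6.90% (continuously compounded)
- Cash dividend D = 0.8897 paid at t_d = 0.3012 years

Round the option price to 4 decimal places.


PV(D) = D * exp(-r * t_d) = 0.8897 * 0.97943167 = 0.87140036
S_0' = S_0 - PV(D) = 97.6300 - 0.87140036 = 96.75859964
d1 = (ln(S_0'/K) + (r + sigma^2/2)*T) / (sigma*sqrt(T)) = 0.65372873
d2 = d1 - sigma*sqrt(T) = 0.30017534
exp(-rT) = 0.87109869
N(-d1) = 0.25664330; N(-d2) = 0.38202171
P = K * exp(-rT) * N(-d2) - S_0' * N(-d1) = 93.8400 * 0.87109869 * 0.38202171 - 96.75859964 * 0.25664330 = 6.3955

Answer: Price = 6.3955


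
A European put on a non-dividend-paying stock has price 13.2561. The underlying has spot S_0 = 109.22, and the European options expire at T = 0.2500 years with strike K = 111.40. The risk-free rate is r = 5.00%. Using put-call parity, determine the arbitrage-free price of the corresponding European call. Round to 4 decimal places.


Answer: Call price = 12.4599

Derivation:
Put-call parity: C - P = S_0 * exp(-qT) - K * exp(-rT).
S_0 * exp(-qT) = 109.2200 * 1.00000000 = 109.22000000
K * exp(-rT) = 111.4000 * 0.98757780 = 110.01616698
C = P + S*exp(-qT) - K*exp(-rT)
C = 13.2561 + 109.22000000 - 110.01616698 = 12.4599


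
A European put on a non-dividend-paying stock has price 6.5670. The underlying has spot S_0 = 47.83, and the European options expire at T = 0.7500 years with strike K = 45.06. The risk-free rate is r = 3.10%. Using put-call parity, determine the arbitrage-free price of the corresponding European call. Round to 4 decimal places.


Put-call parity: C - P = S_0 * exp(-qT) - K * exp(-rT).
S_0 * exp(-qT) = 47.8300 * 1.00000000 = 47.83000000
K * exp(-rT) = 45.0600 * 0.97701820 = 44.02444003
C = P + S*exp(-qT) - K*exp(-rT)
C = 6.5670 + 47.83000000 - 44.02444003 = 10.3726

Answer: Call price = 10.3726


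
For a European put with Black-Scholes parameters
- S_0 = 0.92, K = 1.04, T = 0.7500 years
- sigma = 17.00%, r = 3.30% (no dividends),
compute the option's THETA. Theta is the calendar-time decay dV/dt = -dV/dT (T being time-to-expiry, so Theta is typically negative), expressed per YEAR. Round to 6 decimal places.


Answer: Theta = -0.004476

Derivation:
d1 = -0.5910356583; d2 = -0.7382599770
phi(d1) = 0.3350082542; exp(-qT) = 1.0000000000; exp(-rT) = 0.9755537700
Theta = -S*exp(-qT)*phi(d1)*sigma/(2*sqrt(T)) + r*K*exp(-rT)*N(-d2) - q*S*exp(-qT)*N(-d1)
N(-d1) = 0.7227517355; N(-d2) = 0.7698217587; sqrt(T) = 0.8660254038
Term 1 = -0.9200 * 1.0000000000 * 0.3350082542 * 0.1700 / (2 * 0.8660254038) = -0.0302504353
Term 2 = 0.0330 * 1.0400 * 0.9755537700 * 0.7698217587 = 0.0257744064
Term 3 = 0 (no dividend yield, q = 0)
Theta = -0.0302504353 + (0.0257744064) + (0.0000000000) = -0.004476


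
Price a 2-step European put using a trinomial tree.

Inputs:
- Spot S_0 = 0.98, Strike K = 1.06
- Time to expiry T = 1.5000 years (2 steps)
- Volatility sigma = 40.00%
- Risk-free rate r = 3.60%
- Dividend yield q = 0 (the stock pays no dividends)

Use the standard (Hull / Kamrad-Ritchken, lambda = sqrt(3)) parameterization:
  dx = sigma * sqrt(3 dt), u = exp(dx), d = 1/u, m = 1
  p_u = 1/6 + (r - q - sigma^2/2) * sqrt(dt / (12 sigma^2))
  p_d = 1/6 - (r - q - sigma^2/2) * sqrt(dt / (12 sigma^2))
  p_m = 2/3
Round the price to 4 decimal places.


Answer: Price = V(0,0) = 0.1932

Derivation:
dt = T/N = 0.750000; dx = sigma*sqrt(3*dt) = 0.600000
u = exp(dx) = 1.822119; d = 1/u = 0.548812
p_u = 0.139167, p_m = 0.666667, p_d = 0.194167
Discount per step: exp(-r*dt) = 0.973361
Stock lattice S(k, j) with j the centered position index:
  k=0: S(0,+0) = 0.9800
  k=1: S(1,-1) = 0.5378; S(1,+0) = 0.9800; S(1,+1) = 1.7857
  k=2: S(2,-2) = 0.2952; S(2,-1) = 0.5378; S(2,+0) = 0.9800; S(2,+1) = 1.7857; S(2,+2) = 3.2537
Terminal payoffs V(N, j) = max(K - S_T, 0):
  V(2,-2) = 0.764830; V(2,-1) = 0.522165; V(2,+0) = 0.080000; V(2,+1) = 0.000000; V(2,+2) = 0.000000
Backward induction: V(k, j) = exp(-r*dt) * [p_u * V(k+1, j+1) + p_m * V(k+1, j) + p_d * V(k+1, j-1)]
  V(1,-1) = exp(-r*dt) * [p_u*0.080000 + p_m*0.522165 + p_d*0.764830] = 0.494222
  V(1,+0) = exp(-r*dt) * [p_u*0.000000 + p_m*0.080000 + p_d*0.522165] = 0.150599
  V(1,+1) = exp(-r*dt) * [p_u*0.000000 + p_m*0.000000 + p_d*0.080000] = 0.015120
  V(0,+0) = exp(-r*dt) * [p_u*0.015120 + p_m*0.150599 + p_d*0.494222] = 0.193178
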